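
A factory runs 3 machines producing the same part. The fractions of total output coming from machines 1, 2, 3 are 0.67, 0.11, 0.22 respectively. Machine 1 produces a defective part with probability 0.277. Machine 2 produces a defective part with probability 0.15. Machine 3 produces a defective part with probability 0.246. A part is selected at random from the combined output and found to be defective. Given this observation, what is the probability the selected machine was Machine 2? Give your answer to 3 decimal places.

Posterior probability ≈ 0.064

Tabulate prior·likelihood by source: [1] prior 0.67, lik 0.277, product 0.1856; [2] prior 0.11, lik 0.15, product 0.01650; [3] prior 0.22, lik 0.246, product 0.05412.
Normalizing constant = 0.25621; the posterior for Machine 2 is its product over the sum, 0.01650/0.25621 = 0.064.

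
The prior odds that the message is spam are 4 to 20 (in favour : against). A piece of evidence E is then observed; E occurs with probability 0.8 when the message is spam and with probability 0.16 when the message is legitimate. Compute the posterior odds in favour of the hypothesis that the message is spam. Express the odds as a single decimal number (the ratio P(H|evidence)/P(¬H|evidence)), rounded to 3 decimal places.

Prior odds = 4/20 = 0.20000. In log-odds, ln(0.20000) = -1.6094.
Add log likelihood ratio: ln(5.0000) = 1.6094.
Posterior log-odds = 0, so posterior odds = exp(0) = 1.0000.

Posterior odds ≈ 1.000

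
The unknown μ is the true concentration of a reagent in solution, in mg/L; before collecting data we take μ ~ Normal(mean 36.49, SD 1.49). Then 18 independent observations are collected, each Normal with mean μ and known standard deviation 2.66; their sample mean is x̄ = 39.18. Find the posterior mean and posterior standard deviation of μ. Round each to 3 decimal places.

Posterior mean ≈ 38.775; posterior SD ≈ 0.578

Prior precision 1/τ₀² = 1/1.49² = 0.450430; data precision n/σ² = 18/2.66² = 2.54395.
Posterior precision = 0.450430 + 2.54395 = 2.99438, giving posterior SD = 1/√2.99438 = 0.578.
Posterior mean = (0.450430·36.49 + 2.54395·39.18) / 2.99438 = 38.775.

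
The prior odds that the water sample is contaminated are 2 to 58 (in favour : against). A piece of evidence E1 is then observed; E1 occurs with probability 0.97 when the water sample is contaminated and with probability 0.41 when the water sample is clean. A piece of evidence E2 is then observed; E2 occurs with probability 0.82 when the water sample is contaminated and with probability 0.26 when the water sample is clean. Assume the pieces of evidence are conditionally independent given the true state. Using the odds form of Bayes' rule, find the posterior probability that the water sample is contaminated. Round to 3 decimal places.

Posterior probability ≈ 0.205

Prior odds = 2/58 = 0.034483. In log-odds, ln(0.034483) = -3.3673.
Add log likelihood ratios: ln(2.3659) + ln(3.1538) = 2.0098.
Posterior log-odds = -1.3575, so posterior odds = exp(-1.3575) = 0.25729. Converting, P(H|E) = 0.25729/1.2573 = 0.205.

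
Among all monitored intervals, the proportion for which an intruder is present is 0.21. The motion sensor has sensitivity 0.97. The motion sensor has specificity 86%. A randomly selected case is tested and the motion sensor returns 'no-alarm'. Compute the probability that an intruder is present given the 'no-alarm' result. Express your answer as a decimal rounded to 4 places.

P(H | E) ≈ 0.0092

Let H be the event that an intruder is present. P(H) = 0.21, so P(¬H) = 0.79. With E the 'no-alarm' result, P(E|H) = 0.03 and P(E|¬H) = 0.86.
P(E) = 0.03·0.21 + 0.86·0.79 = 0.0063000 + 0.67940 = 0.68570.
By Bayes' theorem, P(H|E) = 0.0063000 / 0.68570 = 0.0092.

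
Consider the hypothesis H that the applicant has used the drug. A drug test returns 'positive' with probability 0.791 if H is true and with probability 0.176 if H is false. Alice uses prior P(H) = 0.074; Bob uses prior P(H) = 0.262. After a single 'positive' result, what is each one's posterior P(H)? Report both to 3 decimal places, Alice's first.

P('+'|H) = 0.791, P('+'|¬H) = 0.176.
Alice: numerator 0.791·0.074 = 0.058534; evidence = 0.058534+0.176·0.926 = 0.22151; posterior = 0.264.
Bob: numerator 0.791·0.262 = 0.20724; evidence = 0.20724+0.176·0.738 = 0.33713; posterior = 0.615.

Alice: 0.264; Bob: 0.615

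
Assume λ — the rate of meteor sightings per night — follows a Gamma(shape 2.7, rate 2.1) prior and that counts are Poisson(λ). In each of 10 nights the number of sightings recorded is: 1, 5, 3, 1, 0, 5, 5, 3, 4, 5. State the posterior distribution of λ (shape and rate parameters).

Posterior: Gamma(shape=34.7, rate=12.1)

Total count ∑xᵢ = 32 over n = 10 nights.
Gamma is conjugate to the Poisson likelihood: posterior is Gamma(shape = 2.7+32 = 34.7, rate = 2.1+10 = 12.1).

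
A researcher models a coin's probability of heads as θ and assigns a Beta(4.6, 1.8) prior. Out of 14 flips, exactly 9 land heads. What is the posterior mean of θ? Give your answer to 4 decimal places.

Posterior mean ≈ 0.6667

The binomial likelihood is conjugate to the Beta prior: with 9 successes and 5 failures, the posterior is Beta(4.6+9, 1.8+5) = Beta(13.6, 6.8).
Posterior mean = α/(α+β) = 13.6/20.4 = 0.6667.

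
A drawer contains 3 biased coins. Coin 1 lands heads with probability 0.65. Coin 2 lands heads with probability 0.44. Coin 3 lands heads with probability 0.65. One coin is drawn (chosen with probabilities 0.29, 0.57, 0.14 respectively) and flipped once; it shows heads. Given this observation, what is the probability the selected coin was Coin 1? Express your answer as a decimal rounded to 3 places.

Posterior probability ≈ 0.355

P(heads|C1) = 0.65; P(heads|C2) = 0.44; P(heads|C3) = 0.65.
Prior × likelihood for each source: 0.29·0.65=0.1885, 0.57·0.44=0.2508, 0.14·0.65=0.09100. Summing gives P(heads) = 0.53030.
P(Coin 1 | heads) = 0.1885 / 0.53030 = 0.355.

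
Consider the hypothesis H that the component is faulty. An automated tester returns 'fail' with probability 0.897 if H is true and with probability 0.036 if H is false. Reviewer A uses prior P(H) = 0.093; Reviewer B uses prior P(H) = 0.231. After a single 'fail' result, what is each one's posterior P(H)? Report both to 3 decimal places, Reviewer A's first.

Reviewer A: 0.719; Reviewer B: 0.882

P('+'|H) = 0.897, P('+'|¬H) = 0.036.
Reviewer A: numerator 0.897·0.093 = 0.083421; evidence = 0.083421+0.036·0.907 = 0.11607; posterior = 0.719.
Reviewer B: numerator 0.897·0.231 = 0.20721; evidence = 0.20721+0.036·0.769 = 0.23489; posterior = 0.882.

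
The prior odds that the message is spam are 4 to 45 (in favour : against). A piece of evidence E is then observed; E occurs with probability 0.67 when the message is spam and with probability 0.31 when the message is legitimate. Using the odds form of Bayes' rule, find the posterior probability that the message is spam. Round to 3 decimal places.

Prior odds = 4/45 = 0.088889. In log-odds, ln(0.088889) = -2.4204.
Add log likelihood ratio: ln(2.1613) = 0.77071.
Posterior log-odds = -1.6497, so posterior odds = exp(-1.6497) = 0.19211. Converting, P(H|E) = 0.19211/1.1921 = 0.161.

Posterior probability ≈ 0.161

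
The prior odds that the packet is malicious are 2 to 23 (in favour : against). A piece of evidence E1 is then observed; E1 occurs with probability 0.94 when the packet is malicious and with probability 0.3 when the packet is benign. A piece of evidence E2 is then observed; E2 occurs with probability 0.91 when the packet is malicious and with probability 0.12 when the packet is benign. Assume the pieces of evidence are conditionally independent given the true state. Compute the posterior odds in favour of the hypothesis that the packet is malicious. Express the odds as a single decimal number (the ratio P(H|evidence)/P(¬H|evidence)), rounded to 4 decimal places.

Prior odds = 2/23 = 0.086957.
Likelihood ratio for E1 = 0.94/0.3 = 3.1333.
Likelihood ratio for E2 = 0.91/0.12 = 7.5833.
Posterior odds = prior odds × LR₁ × LR₂ = 2.0662.

Posterior odds ≈ 2.0662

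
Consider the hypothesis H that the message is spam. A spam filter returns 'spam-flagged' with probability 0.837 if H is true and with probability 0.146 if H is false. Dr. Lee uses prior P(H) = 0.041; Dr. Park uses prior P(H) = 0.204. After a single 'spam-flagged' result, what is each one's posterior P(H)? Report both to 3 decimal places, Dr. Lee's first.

Dr. Lee: 0.197; Dr. Park: 0.595

P('+'|H) = 0.837, P('+'|¬H) = 0.146.
Dr. Lee: numerator 0.837·0.041 = 0.034317; evidence = 0.034317+0.146·0.959 = 0.17433; posterior = 0.197.
Dr. Park: numerator 0.837·0.204 = 0.17075; evidence = 0.17075+0.146·0.796 = 0.28696; posterior = 0.595.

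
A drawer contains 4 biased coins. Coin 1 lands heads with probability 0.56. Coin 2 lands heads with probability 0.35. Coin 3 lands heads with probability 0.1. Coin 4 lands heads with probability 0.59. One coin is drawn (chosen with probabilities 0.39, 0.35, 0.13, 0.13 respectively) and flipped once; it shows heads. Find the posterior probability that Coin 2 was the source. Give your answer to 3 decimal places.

Tabulate prior·likelihood by source: [1] prior 0.39, lik 0.56, product 0.2184; [2] prior 0.35, lik 0.35, product 0.1225; [3] prior 0.13, lik 0.1, product 0.01300; [4] prior 0.13, lik 0.59, product 0.07670.
Normalizing constant = 0.43060; the posterior for Coin 2 is its product over the sum, 0.1225/0.43060 = 0.284.

Posterior probability ≈ 0.284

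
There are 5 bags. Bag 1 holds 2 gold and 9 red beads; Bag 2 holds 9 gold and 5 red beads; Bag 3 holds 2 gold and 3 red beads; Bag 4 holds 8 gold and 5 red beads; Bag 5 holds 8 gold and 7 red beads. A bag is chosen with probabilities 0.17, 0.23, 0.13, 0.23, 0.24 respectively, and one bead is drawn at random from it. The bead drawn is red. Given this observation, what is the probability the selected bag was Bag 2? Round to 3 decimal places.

Posterior probability ≈ 0.164

P(red|Bag 1) = 0.8182; P(red|Bag 2) = 0.3571; P(red|Bag 3) = 0.6; P(red|Bag 4) = 0.3846; P(red|Bag 5) = 0.4667.
Prior × likelihood for each source: 0.17·0.8182=0.1391, 0.23·0.3571=0.08214, 0.13·0.6=0.07800, 0.23·0.3846=0.08846, 0.24·0.4667=0.1120. Summing gives P(red) = 0.49970.
P(Bag 2 | red) = 0.08214 / 0.49970 = 0.164.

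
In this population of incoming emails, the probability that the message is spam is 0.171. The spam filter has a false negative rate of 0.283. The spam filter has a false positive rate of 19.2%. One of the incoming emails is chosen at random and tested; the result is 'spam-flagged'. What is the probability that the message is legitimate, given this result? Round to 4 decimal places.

P(¬H | E) ≈ 0.5649

Write H for 'the message is spam'. Prior odds H:¬H = 0.171/0.829 = 0.20627. For the 'spam-flagged' outcome, the likelihood ratio is 0.717/0.192 = 3.7344.
Posterior odds = 0.20627 × 3.7344 = 0.77030, so P(H|E) = 0.77030/(1+0.77030) = 0.4351. Then P(¬H|E) = 1 − 0.4351 = 0.5649.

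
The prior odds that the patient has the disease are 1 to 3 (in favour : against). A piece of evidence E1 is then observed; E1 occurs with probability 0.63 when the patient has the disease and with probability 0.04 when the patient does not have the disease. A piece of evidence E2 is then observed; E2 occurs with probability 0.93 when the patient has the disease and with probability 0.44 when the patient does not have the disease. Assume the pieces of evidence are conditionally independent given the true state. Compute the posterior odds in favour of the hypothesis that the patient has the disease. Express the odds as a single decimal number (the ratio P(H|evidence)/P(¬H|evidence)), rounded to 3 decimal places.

Prior odds = 1/3 = 0.33333.
Likelihood ratio for E1 = 0.63/0.04 = 15.750.
Likelihood ratio for E2 = 0.93/0.44 = 2.1136.
Posterior odds = prior odds × LR₁ × LR₂ = 11.097.

Posterior odds ≈ 11.097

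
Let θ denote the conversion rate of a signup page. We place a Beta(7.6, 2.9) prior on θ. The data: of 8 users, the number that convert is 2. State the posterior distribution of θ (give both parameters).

Observing 2 successes and 6 failures updates Beta(7.6, 2.9) by adding the success and failure counts to the two shape parameters: α = 7.6+2 = 9.6, β = 2.9+6 = 8.9.

Posterior: Beta(9.6, 8.9)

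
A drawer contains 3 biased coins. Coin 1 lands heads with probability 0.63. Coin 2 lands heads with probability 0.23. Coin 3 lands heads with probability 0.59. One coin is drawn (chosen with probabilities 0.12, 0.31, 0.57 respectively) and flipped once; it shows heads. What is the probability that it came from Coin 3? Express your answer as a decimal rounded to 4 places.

P(heads|C1) = 0.63; P(heads|C2) = 0.23; P(heads|C3) = 0.59.
Prior × likelihood for each source: 0.12·0.63=0.07560, 0.31·0.23=0.07130, 0.57·0.59=0.3363. Summing gives P(heads) = 0.48320.
P(Coin 3 | heads) = 0.3363 / 0.48320 = 0.6960.

Posterior probability ≈ 0.6960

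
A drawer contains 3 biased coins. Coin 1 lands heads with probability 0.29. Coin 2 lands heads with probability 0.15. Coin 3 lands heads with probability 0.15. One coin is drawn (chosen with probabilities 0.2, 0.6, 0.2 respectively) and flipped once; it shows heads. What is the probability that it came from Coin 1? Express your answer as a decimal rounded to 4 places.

P(heads|C1) = 0.29; P(heads|C2) = 0.15; P(heads|C3) = 0.15.
Prior × likelihood for each source: 0.2·0.29=0.05800, 0.6·0.15=0.09000, 0.2·0.15=0.03000. Summing gives P(heads) = 0.17800.
P(Coin 1 | heads) = 0.05800 / 0.17800 = 0.3258.

Posterior probability ≈ 0.3258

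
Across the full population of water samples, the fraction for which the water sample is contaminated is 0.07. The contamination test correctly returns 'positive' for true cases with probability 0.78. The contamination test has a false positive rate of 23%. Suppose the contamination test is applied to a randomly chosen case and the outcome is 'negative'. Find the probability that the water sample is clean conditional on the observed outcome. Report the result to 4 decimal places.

Let H be the event that the water sample is contaminated. P(H) = 0.07, so P(¬H) = 0.93. With E the 'negative' result, P(E|H) = 0.22 and P(E|¬H) = 0.77.
P(E) = 0.22·0.07 + 0.77·0.93 = 0.015400 + 0.71610 = 0.73150.
By Bayes' theorem, P(H|E) = 0.015400 / 0.73150 = 0.0211. Hence P(¬H|E) = 1 − 0.0211 = 0.9789.

P(¬H | E) ≈ 0.9789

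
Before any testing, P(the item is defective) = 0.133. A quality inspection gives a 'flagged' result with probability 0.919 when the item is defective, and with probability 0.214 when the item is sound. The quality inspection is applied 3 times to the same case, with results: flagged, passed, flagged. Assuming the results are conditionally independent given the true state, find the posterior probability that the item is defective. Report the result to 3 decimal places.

Let H be the event that the item is defective; start with P(H) = 0.133. P('flagged'|H) = 0.919, P('flagged'|¬H) = 0.214.
Update on result 1 ('flagged'): P(H) ← 0.919·0.1330 / (0.919·0.1330 + 0.214·0.8670) = 0.12223/0.30777 = 0.3971.
Update on result 2 ('passed'): P(H) ← 0.081·0.3971 / (0.081·0.3971 + 0.786·0.6029) = 0.032169/0.50601 = 0.0636.
Update on result 3 ('flagged'): P(H) ← 0.919·0.0636 / (0.919·0.0636 + 0.214·0.9364) = 0.058423/0.25882 = 0.2257.

Posterior P(H) ≈ 0.226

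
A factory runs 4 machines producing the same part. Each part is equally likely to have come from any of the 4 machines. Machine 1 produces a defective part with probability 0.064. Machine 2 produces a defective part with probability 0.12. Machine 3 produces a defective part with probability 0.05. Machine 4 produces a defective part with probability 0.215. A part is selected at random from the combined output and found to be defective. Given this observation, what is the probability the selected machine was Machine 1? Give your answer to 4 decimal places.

Posterior probability ≈ 0.1425

Tabulate prior·likelihood by source: [1] prior 0.25, lik 0.064, product 0.01600; [2] prior 0.25, lik 0.12, product 0.03000; [3] prior 0.25, lik 0.05, product 0.01250; [4] prior 0.25, lik 0.215, product 0.05375.
Normalizing constant = 0.11225; the posterior for Machine 1 is its product over the sum, 0.01600/0.11225 = 0.1425.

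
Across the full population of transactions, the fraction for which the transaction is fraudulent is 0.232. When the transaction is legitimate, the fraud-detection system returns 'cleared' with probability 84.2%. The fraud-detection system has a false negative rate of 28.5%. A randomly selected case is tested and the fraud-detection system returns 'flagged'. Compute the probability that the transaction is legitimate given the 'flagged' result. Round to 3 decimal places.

P(¬H | E) ≈ 0.422

Write H for 'the transaction is fraudulent'. Prior odds H:¬H = 0.232/0.768 = 0.30208. For the 'flagged' outcome, the likelihood ratio is 0.715/0.158 = 4.5253.
Posterior odds = 0.30208 × 4.5253 = 1.3670, so P(H|E) = 1.3670/(1+1.3670) = 0.578. Then P(¬H|E) = 1 − 0.578 = 0.422.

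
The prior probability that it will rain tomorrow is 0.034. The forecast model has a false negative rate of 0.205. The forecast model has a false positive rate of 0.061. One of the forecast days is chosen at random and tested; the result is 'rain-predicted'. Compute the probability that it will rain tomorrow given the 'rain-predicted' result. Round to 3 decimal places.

Write H for 'it will rain tomorrow'. Prior odds H:¬H = 0.034/0.966 = 0.035197. For the 'rain-predicted' outcome, the likelihood ratio is 0.795/0.061 = 13.033.
Posterior odds = 0.035197 × 13.033 = 0.45871, so P(H|E) = 0.45871/(1+0.45871) = 0.314.

P(H | E) ≈ 0.314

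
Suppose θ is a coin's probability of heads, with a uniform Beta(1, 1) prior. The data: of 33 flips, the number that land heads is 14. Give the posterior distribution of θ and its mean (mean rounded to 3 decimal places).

Posterior: Beta(15, 20); mean ≈ 0.429

Observing 14 successes and 19 failures updates Beta(1, 1) by adding the success and failure counts to the two shape parameters: α = 1+14 = 15, β = 1+19 = 20.
E[θ | data] = 15/(15+20) = 0.429.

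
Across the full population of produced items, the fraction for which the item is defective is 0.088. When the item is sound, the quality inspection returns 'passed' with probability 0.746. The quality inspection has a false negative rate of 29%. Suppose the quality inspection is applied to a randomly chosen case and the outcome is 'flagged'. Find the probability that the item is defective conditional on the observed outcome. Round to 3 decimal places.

Write H for 'the item is defective'. Prior odds H:¬H = 0.088/0.912 = 0.096491. For the 'flagged' outcome, the likelihood ratio is 0.71/0.254 = 2.7953.
Posterior odds = 0.096491 × 2.7953 = 0.26972, so P(H|E) = 0.26972/(1+0.26972) = 0.212.

P(H | E) ≈ 0.212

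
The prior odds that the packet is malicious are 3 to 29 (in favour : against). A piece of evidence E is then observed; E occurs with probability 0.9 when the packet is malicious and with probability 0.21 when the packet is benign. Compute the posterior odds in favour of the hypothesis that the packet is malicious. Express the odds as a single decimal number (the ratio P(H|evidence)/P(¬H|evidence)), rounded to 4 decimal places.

Prior odds = 3/29 = 0.10345. In log-odds, ln(0.10345) = -2.2687.
Add log likelihood ratio: ln(4.2857) = 1.4553.
Posterior log-odds = -0.81340, so posterior odds = exp(-0.81340) = 0.44335.

Posterior odds ≈ 0.4433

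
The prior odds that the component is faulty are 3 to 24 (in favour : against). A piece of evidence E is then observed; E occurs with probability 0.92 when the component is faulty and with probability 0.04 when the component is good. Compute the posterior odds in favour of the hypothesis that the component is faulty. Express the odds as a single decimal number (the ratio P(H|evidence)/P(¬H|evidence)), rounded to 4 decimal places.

Posterior odds ≈ 2.8750

Prior odds = 3/24 = 0.12500. In log-odds, ln(0.12500) = -2.0794.
Add log likelihood ratio: ln(23.000) = 3.1355.
Posterior log-odds = 1.0561, so posterior odds = exp(1.0561) = 2.8750.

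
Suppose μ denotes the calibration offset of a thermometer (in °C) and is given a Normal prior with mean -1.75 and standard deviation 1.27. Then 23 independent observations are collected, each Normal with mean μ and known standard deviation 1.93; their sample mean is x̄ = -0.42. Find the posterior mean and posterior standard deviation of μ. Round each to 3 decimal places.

With known σ, the Normal prior is conjugate. Weight on the data is w = (n/σ²)/(n/σ² + 1/τ₀²) = 6.17466/(6.17466+0.620001) = 0.90875.
Posterior mean = w·x̄ + (1−w)·μ₀ = 0.90875·-0.42 + 0.091248·-1.75 = -0.541. Posterior variance = 1/(6.17466+0.620001) = 0.147174, so SD = 0.384.

Posterior mean ≈ -0.541; posterior SD ≈ 0.384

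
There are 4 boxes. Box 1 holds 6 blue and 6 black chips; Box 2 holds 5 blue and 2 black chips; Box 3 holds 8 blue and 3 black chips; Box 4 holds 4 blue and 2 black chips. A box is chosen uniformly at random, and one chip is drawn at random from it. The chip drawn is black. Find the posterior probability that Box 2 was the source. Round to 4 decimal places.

Posterior probability ≈ 0.2053

P(black|Box 1) = 0.5; P(black|Box 2) = 0.2857; P(black|Box 3) = 0.2727; P(black|Box 4) = 0.3333.
Prior × likelihood for each source: 0.25·0.5=0.1250, 0.25·0.2857=0.07143, 0.25·0.2727=0.06818, 0.25·0.3333=0.08333. Summing gives P(black) = 0.34794.
P(Box 2 | black) = 0.07143 / 0.34794 = 0.2053.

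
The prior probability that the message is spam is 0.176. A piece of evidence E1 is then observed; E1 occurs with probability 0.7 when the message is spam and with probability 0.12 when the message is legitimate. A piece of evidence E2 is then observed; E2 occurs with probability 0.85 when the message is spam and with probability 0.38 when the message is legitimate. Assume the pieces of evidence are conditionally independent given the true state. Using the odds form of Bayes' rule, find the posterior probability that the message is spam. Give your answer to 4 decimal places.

Prior odds = 0.176/(1−0.176) = 0.21359. In log-odds, ln(0.21359) = -1.5437.
Add log likelihood ratios: ln(5.8333) + ln(2.2368) = 2.5687.
Posterior log-odds = 1.0250, so posterior odds = exp(1.0250) = 2.7870. Converting, P(H|E) = 2.7870/3.7870 = 0.7359.

Posterior probability ≈ 0.7359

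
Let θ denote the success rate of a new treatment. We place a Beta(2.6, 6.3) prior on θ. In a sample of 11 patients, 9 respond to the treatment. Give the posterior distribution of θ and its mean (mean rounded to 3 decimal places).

Posterior: Beta(11.6, 8.3); mean ≈ 0.583

The binomial likelihood is conjugate to the Beta prior: with 9 successes and 2 failures, the posterior is Beta(2.6+9, 6.3+2) = Beta(11.6, 8.3).
E[θ | data] = 11.6/(11.6+8.3) = 0.583.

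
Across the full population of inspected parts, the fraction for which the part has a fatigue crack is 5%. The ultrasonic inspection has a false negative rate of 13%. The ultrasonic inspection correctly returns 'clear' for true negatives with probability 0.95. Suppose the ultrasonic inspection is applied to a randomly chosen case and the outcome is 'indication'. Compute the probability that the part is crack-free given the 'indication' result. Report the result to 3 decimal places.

Let H be the event that the part has a fatigue crack. P(H) = 0.05, so P(¬H) = 0.95. With E the 'indication' result, P(E|H) = 0.87 and P(E|¬H) = 0.05.
P(E) = 0.87·0.05 + 0.05·0.95 = 0.043500 + 0.047500 = 0.091000.
By Bayes' theorem, P(H|E) = 0.043500 / 0.091000 = 0.478. Hence P(¬H|E) = 1 − 0.478 = 0.522.

P(¬H | E) ≈ 0.522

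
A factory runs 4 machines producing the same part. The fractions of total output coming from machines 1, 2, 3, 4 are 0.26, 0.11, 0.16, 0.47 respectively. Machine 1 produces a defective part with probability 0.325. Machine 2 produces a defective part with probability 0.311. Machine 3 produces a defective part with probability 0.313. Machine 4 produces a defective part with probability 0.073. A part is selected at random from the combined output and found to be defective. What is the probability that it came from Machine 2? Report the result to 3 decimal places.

Posterior probability ≈ 0.168

Tabulate prior·likelihood by source: [1] prior 0.26, lik 0.325, product 0.08450; [2] prior 0.11, lik 0.311, product 0.03421; [3] prior 0.16, lik 0.313, product 0.05008; [4] prior 0.47, lik 0.073, product 0.03431.
Normalizing constant = 0.20310; the posterior for Machine 2 is its product over the sum, 0.03421/0.20310 = 0.168.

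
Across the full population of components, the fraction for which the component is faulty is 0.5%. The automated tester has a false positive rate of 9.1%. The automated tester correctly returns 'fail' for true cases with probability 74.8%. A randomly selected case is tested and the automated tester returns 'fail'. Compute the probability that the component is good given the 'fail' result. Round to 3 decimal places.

Let H be the event that the component is faulty. P(H) = 0.005, so P(¬H) = 0.995. With E the 'fail' result, P(E|H) = 0.748 and P(E|¬H) = 0.091.
P(E) = 0.748·0.005 + 0.091·0.995 = 0.0037400 + 0.090545 = 0.094285.
By Bayes' theorem, P(H|E) = 0.0037400 / 0.094285 = 0.040. Hence P(¬H|E) = 1 − 0.040 = 0.960.

P(¬H | E) ≈ 0.960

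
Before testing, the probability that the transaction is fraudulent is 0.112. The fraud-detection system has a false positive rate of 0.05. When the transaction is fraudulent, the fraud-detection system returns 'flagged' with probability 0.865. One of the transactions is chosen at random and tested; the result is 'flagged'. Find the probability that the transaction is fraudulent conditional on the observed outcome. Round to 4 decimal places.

Write H for 'the transaction is fraudulent'. Prior odds H:¬H = 0.112/0.888 = 0.12613. For the 'flagged' outcome, the likelihood ratio is 0.865/0.05 = 17.300.
Posterior odds = 0.12613 × 17.300 = 2.1820, so P(H|E) = 2.1820/(1+2.1820) = 0.6857.

P(H | E) ≈ 0.6857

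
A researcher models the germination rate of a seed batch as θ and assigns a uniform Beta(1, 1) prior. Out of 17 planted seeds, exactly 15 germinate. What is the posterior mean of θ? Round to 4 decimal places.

Observing 15 successes and 2 failures updates Beta(1, 1) by adding the success and failure counts to the two shape parameters: α = 1+15 = 16, β = 1+2 = 3.
Posterior mean = α/(α+β) = 16/19 = 0.8421.

Posterior mean ≈ 0.8421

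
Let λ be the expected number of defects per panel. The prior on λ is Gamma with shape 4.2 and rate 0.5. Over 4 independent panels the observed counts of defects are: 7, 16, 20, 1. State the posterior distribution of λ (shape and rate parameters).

Posterior: Gamma(shape=48.2, rate=4.5)

Total count ∑xᵢ = 44 over n = 4 panels.
Gamma is conjugate to the Poisson likelihood: posterior is Gamma(shape = 4.2+44 = 48.2, rate = 0.5+4 = 4.5).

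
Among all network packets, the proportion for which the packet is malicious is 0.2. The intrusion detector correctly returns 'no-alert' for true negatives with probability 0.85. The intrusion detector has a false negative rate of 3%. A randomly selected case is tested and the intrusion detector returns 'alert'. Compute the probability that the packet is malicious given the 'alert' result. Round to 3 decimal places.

P(H | E) ≈ 0.618

Let H be the event that the packet is malicious. P(H) = 0.2, so P(¬H) = 0.8. With E the 'alert' result, P(E|H) = 0.97 and P(E|¬H) = 0.15.
P(E) = 0.97·0.2 + 0.15·0.8 = 0.19400 + 0.12000 = 0.31400.
By Bayes' theorem, P(H|E) = 0.19400 / 0.31400 = 0.618.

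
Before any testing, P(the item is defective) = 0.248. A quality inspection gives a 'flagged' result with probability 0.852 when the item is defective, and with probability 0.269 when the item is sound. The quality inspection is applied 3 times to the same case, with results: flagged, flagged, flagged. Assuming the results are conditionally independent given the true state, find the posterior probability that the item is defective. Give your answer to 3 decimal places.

Let H be the event that the item is defective; start with P(H) = 0.248. P('flagged'|H) = 0.852, P('flagged'|¬H) = 0.269.
Update on result 1 ('flagged'): P(H) ← 0.852·0.2480 / (0.852·0.2480 + 0.269·0.7520) = 0.21130/0.41358 = 0.5109.
Update on result 2 ('flagged'): P(H) ← 0.852·0.5109 / (0.852·0.5109 + 0.269·0.4891) = 0.43528/0.56685 = 0.7679.
Update on result 3 ('flagged'): P(H) ← 0.852·0.7679 / (0.852·0.7679 + 0.269·0.2321) = 0.65424/0.71668 = 0.9129.

Posterior P(H) ≈ 0.913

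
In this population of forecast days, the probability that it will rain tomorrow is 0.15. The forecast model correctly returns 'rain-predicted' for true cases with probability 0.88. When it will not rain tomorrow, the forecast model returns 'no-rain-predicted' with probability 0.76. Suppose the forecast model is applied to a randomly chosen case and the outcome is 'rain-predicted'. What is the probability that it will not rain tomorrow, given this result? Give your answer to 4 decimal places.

Let H be the event that it will rain tomorrow. P(H) = 0.15, so P(¬H) = 0.85. With E the 'rain-predicted' result, P(E|H) = 0.88 and P(E|¬H) = 0.24.
P(E) = 0.88·0.15 + 0.24·0.85 = 0.13200 + 0.20400 = 0.33600.
By Bayes' theorem, P(H|E) = 0.13200 / 0.33600 = 0.3929. Hence P(¬H|E) = 1 − 0.3929 = 0.6071.

P(¬H | E) ≈ 0.6071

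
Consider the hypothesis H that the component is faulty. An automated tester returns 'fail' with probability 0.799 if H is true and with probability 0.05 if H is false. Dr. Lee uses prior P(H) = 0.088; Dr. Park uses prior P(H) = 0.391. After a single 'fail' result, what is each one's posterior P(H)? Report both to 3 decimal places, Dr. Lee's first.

P('+'|H) = 0.799, P('+'|¬H) = 0.05.
Dr. Lee: numerator 0.799·0.088 = 0.070312; evidence = 0.070312+0.05·0.912 = 0.11591; posterior = 0.607.
Dr. Park: numerator 0.799·0.391 = 0.31241; evidence = 0.31241+0.05·0.609 = 0.34286; posterior = 0.911.

Dr. Lee: 0.607; Dr. Park: 0.911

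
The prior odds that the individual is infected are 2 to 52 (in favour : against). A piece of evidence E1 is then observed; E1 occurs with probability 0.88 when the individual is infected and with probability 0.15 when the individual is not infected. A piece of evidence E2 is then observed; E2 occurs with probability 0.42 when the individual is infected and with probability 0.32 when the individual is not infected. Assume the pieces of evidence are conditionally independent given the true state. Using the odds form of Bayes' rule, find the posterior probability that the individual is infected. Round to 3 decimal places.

Prior odds = 2/52 = 0.038462.
Likelihood ratio for E1 = 0.88/0.15 = 5.8667.
Likelihood ratio for E2 = 0.42/0.32 = 1.3125.
Posterior odds = prior odds × LR₁ × LR₂ = 0.29615.
Posterior probability = odds/(1+odds) = 0.29615/1.2962 = 0.228.

Posterior probability ≈ 0.228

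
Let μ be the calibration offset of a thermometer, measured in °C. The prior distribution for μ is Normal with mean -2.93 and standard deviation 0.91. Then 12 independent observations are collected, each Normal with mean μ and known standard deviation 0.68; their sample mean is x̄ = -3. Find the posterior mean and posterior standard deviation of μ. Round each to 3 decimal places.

Prior precision 1/τ₀² = 1/0.91² = 1.20758; data precision n/σ² = 12/0.68² = 25.9516.
Posterior precision = 1.20758 + 25.9516 = 27.1591, giving posterior SD = 1/√27.1591 = 0.192.
Posterior mean = (1.20758·-2.93 + 25.9516·-3) / 27.1591 = -2.997.

Posterior mean ≈ -2.997; posterior SD ≈ 0.192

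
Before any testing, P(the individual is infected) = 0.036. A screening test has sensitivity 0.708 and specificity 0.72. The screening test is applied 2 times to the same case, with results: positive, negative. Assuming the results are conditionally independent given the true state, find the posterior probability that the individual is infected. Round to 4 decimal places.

Posterior P(H) ≈ 0.0369

Let H be the event that the individual is infected; start with P(H) = 0.036. P('positive'|H) = 0.708, P('positive'|¬H) = 0.28.
Update on result 1 ('positive'): P(H) ← 0.708·0.0360 / (0.708·0.0360 + 0.28·0.9640) = 0.025488/0.29541 = 0.0863.
Update on result 2 ('negative'): P(H) ← 0.292·0.0863 / (0.292·0.0863 + 0.72·0.9137) = 0.025194/0.68307 = 0.0369.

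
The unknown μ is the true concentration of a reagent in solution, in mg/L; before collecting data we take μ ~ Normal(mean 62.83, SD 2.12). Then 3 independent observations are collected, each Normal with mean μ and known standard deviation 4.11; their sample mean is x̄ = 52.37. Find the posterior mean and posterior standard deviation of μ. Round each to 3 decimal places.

With known σ, the Normal prior is conjugate. Weight on the data is w = (n/σ²)/(n/σ² + 1/τ₀²) = 0.177598/(0.177598+0.222499) = 0.44389.
Posterior mean = w·x̄ + (1−w)·μ₀ = 0.44389·52.37 + 0.55611·62.83 = 58.187. Posterior variance = 1/(0.177598+0.222499) = 2.49939, so SD = 1.581.

Posterior mean ≈ 58.187; posterior SD ≈ 1.581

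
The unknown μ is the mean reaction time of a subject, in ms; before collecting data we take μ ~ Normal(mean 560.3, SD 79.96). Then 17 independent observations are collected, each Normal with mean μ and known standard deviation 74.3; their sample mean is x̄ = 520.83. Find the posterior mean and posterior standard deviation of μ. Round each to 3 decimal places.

Posterior mean ≈ 522.738; posterior SD ≈ 17.579

With known σ, the Normal prior is conjugate. Weight on the data is w = (n/σ²)/(n/σ² + 1/τ₀²) = 0.00307944/(0.00307944+0.00015641) = 0.95166.
Posterior mean = w·x̄ + (1−w)·μ₀ = 0.95166·520.83 + 0.048336·560.3 = 522.738. Posterior variance = 1/(0.00307944+0.00015641) = 309.038, so SD = 17.579.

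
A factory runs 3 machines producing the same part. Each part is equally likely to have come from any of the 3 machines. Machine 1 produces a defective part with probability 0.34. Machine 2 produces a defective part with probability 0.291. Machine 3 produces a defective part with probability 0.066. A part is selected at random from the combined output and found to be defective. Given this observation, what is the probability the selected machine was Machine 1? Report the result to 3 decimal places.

Posterior probability ≈ 0.488

P(defective|M1) = 0.34; P(defective|M2) = 0.291; P(defective|M3) = 0.066.
Prior × likelihood for each source: 0.333333·0.34=0.1133, 0.333333·0.291=0.09700, 0.333333·0.066=0.02200. Summing gives P(defective) = 0.23233.
P(Machine 1 | defective) = 0.1133 / 0.23233 = 0.488.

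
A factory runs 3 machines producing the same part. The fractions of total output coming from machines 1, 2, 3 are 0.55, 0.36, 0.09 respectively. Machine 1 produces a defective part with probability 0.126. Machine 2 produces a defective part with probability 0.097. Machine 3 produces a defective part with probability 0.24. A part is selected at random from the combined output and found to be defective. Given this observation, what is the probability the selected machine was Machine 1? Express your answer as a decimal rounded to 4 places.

Posterior probability ≈ 0.5508

Tabulate prior·likelihood by source: [1] prior 0.55, lik 0.126, product 0.06930; [2] prior 0.36, lik 0.097, product 0.03492; [3] prior 0.09, lik 0.24, product 0.02160.
Normalizing constant = 0.12582; the posterior for Machine 1 is its product over the sum, 0.06930/0.12582 = 0.5508.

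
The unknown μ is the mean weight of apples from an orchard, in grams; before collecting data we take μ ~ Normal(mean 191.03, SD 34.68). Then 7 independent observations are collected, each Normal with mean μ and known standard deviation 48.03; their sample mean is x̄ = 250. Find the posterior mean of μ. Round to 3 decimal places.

Posterior mean ≈ 237.317

With known σ, the Normal prior is conjugate. Weight on the data is w = (n/σ²)/(n/σ² + 1/τ₀²) = 0.00303440/(0.00303440+0.00083146) = 0.78492.
Posterior mean = w·x̄ + (1−w)·μ₀ = 0.78492·250 + 0.21508·191.03 = 237.317.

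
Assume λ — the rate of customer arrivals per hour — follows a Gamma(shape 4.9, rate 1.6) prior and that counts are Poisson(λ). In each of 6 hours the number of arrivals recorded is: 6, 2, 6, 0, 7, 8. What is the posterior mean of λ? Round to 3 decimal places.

Posterior mean ≈ 4.461

The Poisson likelihood adds the total count to the shape and the number of exposure periods to the rate. Here ∑xᵢ = 29 and n = 6, so shape 4.9→33.9 and rate 1.6→7.6.
E[λ | data] = 33.9/7.6 = 4.461.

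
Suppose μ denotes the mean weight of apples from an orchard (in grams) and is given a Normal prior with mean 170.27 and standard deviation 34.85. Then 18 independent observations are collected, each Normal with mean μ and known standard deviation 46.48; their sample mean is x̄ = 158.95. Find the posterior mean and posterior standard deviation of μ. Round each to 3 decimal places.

Posterior mean ≈ 159.968; posterior SD ≈ 10.451

Prior precision 1/τ₀² = 1/34.85² = 0.00082337; data precision n/σ² = 18/46.48² = 0.00833183.
Posterior precision = 0.00082337 + 0.00833183 = 0.00915520, giving posterior SD = 1/√0.00915520 = 10.451.
Posterior mean = (0.00082337·170.27 + 0.00833183·158.95) / 0.00915520 = 159.968.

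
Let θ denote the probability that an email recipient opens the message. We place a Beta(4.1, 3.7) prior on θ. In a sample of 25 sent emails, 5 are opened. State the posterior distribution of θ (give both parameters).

Posterior: Beta(9.1, 23.7)

The binomial likelihood is conjugate to the Beta prior: with 5 successes and 20 failures, the posterior is Beta(4.1+5, 3.7+20) = Beta(9.1, 23.7).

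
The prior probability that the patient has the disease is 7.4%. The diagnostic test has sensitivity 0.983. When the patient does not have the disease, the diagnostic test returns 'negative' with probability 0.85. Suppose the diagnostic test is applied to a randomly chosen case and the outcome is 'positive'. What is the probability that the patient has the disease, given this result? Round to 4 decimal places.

P(H | E) ≈ 0.3437

Let H be the event that the patient has the disease. P(H) = 0.074, so P(¬H) = 0.926. With E the 'positive' result, P(E|H) = 0.983 and P(E|¬H) = 0.15.
P(E) = 0.983·0.074 + 0.15·0.926 = 0.072742 + 0.13890 = 0.21164.
By Bayes' theorem, P(H|E) = 0.072742 / 0.21164 = 0.3437.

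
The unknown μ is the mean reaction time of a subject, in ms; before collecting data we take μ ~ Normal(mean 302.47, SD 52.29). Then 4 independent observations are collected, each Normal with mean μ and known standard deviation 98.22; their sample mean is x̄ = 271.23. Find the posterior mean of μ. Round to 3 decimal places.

With known σ, the Normal prior is conjugate. Weight on the data is w = (n/σ²)/(n/σ² + 1/τ₀²) = 0.00041463/(0.00041463+0.00036573) = 0.53133.
Posterior mean = w·x̄ + (1−w)·μ₀ = 0.53133·271.23 + 0.46867·302.47 = 285.871.

Posterior mean ≈ 285.871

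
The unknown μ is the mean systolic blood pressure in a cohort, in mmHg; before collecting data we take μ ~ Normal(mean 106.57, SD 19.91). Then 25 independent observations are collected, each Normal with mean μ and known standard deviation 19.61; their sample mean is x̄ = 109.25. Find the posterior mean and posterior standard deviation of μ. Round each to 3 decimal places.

Prior precision 1/τ₀² = 1/19.91² = 0.00252265; data precision n/σ² = 25/19.61² = 0.0650107.
Posterior precision = 0.00252265 + 0.0650107 = 0.0675333, giving posterior SD = 1/√0.0675333 = 3.848.
Posterior mean = (0.00252265·106.57 + 0.0650107·109.25) / 0.0675333 = 109.150.

Posterior mean ≈ 109.150; posterior SD ≈ 3.848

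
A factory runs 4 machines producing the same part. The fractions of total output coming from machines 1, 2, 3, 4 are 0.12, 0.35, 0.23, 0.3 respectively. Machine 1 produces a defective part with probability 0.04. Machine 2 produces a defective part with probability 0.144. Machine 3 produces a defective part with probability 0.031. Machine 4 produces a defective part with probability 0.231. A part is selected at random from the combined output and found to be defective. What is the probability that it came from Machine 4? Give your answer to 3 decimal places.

Posterior probability ≈ 0.526

Tabulate prior·likelihood by source: [1] prior 0.12, lik 0.04, product 0.004800; [2] prior 0.35, lik 0.144, product 0.05040; [3] prior 0.23, lik 0.031, product 0.007130; [4] prior 0.3, lik 0.231, product 0.06930.
Normalizing constant = 0.13163; the posterior for Machine 4 is its product over the sum, 0.06930/0.13163 = 0.526.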